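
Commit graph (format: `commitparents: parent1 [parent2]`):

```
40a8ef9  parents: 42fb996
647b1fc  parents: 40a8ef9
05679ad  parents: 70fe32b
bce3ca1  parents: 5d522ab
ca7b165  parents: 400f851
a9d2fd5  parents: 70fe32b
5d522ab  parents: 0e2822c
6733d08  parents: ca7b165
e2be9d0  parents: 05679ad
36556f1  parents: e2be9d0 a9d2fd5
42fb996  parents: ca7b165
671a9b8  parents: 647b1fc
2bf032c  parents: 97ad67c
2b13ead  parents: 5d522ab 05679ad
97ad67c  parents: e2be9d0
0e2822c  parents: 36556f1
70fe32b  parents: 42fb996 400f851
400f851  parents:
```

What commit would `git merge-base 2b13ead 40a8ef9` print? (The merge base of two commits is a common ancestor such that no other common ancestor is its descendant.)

Ancestors of 2b13ead: {05679ad, 0e2822c, 2b13ead, 36556f1, 400f851, 42fb996, 5d522ab, 70fe32b, a9d2fd5, ca7b165, e2be9d0}.
Ancestors of 40a8ef9: {400f851, 40a8ef9, 42fb996, ca7b165}.
Common ancestors: {400f851, 42fb996, ca7b165}.
Among these, 42fb996 is not an ancestor of any other common ancestor — it is the merge base.

42fb996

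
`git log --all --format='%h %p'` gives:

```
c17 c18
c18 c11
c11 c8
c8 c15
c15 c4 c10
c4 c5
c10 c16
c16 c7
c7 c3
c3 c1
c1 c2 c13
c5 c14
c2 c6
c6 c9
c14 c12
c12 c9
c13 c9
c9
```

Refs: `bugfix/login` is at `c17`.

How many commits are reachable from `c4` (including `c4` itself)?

5

Walking parent pointers from c4: reachable set = {c12, c14, c4, c5, c9}.
That is 5 commits.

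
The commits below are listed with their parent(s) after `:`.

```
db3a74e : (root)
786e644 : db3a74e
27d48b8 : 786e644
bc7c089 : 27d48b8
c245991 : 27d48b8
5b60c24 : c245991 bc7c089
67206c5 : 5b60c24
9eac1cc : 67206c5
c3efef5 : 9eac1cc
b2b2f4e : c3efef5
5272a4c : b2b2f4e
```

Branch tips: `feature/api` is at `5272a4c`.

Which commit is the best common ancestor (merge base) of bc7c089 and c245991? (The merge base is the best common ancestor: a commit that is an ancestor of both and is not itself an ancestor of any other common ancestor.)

Ancestors of bc7c089: {27d48b8, 786e644, bc7c089, db3a74e}.
Ancestors of c245991: {27d48b8, 786e644, c245991, db3a74e}.
Common ancestors: {27d48b8, 786e644, db3a74e}.
Among these, 27d48b8 is not an ancestor of any other common ancestor — it is the merge base.

27d48b8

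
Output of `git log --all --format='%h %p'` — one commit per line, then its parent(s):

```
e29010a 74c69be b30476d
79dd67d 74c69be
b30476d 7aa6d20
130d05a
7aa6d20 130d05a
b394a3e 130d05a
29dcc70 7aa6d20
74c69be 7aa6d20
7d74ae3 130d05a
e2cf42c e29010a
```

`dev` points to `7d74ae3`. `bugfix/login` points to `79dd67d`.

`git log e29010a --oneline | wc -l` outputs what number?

5

Walking parent pointers from e29010a: reachable set = {130d05a, 74c69be, 7aa6d20, b30476d, e29010a}.
That is 5 commits.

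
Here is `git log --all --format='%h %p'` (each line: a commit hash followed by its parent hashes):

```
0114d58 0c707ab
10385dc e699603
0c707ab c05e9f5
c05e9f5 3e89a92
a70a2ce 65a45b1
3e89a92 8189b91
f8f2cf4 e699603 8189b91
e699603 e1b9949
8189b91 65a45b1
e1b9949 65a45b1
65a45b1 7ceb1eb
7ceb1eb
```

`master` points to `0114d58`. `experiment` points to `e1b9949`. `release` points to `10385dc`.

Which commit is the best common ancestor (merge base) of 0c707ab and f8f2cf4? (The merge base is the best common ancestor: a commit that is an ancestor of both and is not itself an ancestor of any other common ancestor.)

8189b91

Ancestors of 0c707ab: {0c707ab, 3e89a92, 65a45b1, 7ceb1eb, 8189b91, c05e9f5}.
Ancestors of f8f2cf4: {65a45b1, 7ceb1eb, 8189b91, e1b9949, e699603, f8f2cf4}.
Common ancestors: {65a45b1, 7ceb1eb, 8189b91}.
Among these, 8189b91 is not an ancestor of any other common ancestor — it is the merge base.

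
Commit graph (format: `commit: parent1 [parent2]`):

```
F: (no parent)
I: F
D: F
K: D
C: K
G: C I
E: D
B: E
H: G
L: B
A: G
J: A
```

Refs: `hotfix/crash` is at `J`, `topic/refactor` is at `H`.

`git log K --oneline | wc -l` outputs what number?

Walking parent pointers from K: reachable set = {D, F, K}.
That is 3 commits.

3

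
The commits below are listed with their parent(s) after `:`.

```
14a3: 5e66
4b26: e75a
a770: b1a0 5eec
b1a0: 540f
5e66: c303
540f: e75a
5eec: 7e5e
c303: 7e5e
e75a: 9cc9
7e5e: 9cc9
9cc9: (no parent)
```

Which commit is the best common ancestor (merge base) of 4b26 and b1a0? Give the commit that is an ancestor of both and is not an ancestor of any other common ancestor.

e75a

Ancestors of 4b26: {4b26, 9cc9, e75a}.
Ancestors of b1a0: {540f, 9cc9, b1a0, e75a}.
Common ancestors: {9cc9, e75a}.
Among these, e75a is not an ancestor of any other common ancestor — it is the merge base.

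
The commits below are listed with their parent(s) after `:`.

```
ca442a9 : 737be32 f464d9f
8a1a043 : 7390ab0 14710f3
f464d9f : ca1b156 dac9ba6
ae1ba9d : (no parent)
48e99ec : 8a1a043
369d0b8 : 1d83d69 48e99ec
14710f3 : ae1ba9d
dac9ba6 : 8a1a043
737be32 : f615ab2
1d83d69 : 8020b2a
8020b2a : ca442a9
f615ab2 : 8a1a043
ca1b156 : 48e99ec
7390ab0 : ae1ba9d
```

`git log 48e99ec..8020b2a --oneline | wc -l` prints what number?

7

Reachable from 8020b2a: {14710f3, 48e99ec, 737be32, 7390ab0, 8020b2a, 8a1a043, ae1ba9d, ca1b156, ca442a9, dac9ba6, f464d9f, f615ab2}.
Reachable from 48e99ec: {14710f3, 48e99ec, 7390ab0, 8a1a043, ae1ba9d}.
In 8020b2a's history but not 48e99ec's: {737be32, 8020b2a, ca1b156, ca442a9, dac9ba6, f464d9f, f615ab2} — 7 commits.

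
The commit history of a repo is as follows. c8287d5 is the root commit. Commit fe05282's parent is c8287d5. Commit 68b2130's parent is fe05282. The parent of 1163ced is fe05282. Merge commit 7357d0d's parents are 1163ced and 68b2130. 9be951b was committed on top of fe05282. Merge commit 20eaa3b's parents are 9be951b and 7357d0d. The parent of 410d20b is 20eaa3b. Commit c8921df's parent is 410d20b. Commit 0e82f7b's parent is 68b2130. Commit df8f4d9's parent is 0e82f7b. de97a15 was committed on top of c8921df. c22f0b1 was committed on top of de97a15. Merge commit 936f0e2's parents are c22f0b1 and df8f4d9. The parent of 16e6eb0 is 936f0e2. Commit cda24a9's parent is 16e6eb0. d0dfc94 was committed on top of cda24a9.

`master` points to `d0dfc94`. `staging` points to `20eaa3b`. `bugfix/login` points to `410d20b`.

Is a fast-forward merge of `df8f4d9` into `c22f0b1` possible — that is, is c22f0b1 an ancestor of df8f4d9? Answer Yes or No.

No

A fast-forward from c22f0b1 to df8f4d9 is possible iff c22f0b1 is an ancestor of df8f4d9.
Ancestors of df8f4d9: {0e82f7b, 68b2130, c8287d5, df8f4d9, fe05282}.
c22f0b1 is not among them, so fast-forward is not possible.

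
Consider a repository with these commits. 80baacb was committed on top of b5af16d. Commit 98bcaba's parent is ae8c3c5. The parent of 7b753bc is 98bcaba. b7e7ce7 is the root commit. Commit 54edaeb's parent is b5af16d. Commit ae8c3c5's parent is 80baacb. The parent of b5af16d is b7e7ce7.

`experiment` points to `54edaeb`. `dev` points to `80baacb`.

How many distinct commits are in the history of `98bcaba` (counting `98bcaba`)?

Walking parent pointers from 98bcaba: reachable set = {80baacb, 98bcaba, ae8c3c5, b5af16d, b7e7ce7}.
That is 5 commits.

5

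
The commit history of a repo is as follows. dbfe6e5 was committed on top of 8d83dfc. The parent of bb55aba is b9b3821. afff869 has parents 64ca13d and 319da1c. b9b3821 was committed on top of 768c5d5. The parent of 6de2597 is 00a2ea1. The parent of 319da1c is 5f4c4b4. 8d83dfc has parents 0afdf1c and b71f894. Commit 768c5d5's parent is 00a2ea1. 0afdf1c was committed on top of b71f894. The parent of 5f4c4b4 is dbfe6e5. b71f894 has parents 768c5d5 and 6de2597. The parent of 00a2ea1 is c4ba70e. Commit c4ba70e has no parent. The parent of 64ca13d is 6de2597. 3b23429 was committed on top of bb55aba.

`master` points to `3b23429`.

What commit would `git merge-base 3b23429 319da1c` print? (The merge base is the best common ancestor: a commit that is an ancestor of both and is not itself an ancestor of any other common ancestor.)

Ancestors of 3b23429: {00a2ea1, 3b23429, 768c5d5, b9b3821, bb55aba, c4ba70e}.
Ancestors of 319da1c: {00a2ea1, 0afdf1c, 319da1c, 5f4c4b4, 6de2597, 768c5d5, 8d83dfc, b71f894, c4ba70e, dbfe6e5}.
Common ancestors: {00a2ea1, 768c5d5, c4ba70e}.
Among these, 768c5d5 is not an ancestor of any other common ancestor — it is the merge base.

768c5d5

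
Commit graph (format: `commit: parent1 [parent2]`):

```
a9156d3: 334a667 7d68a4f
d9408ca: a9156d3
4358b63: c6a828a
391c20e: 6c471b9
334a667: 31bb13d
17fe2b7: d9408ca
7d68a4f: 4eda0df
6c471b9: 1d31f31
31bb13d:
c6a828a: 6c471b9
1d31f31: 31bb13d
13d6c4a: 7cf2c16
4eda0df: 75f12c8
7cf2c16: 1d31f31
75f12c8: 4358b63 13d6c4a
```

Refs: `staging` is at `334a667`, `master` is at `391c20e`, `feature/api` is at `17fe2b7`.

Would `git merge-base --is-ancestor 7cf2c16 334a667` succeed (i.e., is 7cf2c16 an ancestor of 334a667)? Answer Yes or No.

Ancestors of 334a667: {31bb13d, 334a667}.
7cf2c16 is not in that set, so it is not an ancestor of 334a667.

No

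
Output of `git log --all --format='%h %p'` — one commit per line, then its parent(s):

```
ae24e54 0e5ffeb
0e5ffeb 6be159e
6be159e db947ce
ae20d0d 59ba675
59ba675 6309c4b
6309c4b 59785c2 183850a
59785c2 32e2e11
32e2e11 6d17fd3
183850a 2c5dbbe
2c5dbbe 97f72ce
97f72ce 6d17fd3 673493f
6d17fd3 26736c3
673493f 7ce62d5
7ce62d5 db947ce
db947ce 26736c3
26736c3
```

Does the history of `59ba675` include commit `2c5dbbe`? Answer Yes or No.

Ancestors of 59ba675 (commits reachable by following parents): {183850a, 26736c3, 2c5dbbe, 32e2e11, 59785c2, 59ba675, 6309c4b, 673493f, 6d17fd3, 7ce62d5, 97f72ce, db947ce}.
2c5dbbe is in that set, so it is an ancestor of 59ba675.

Yes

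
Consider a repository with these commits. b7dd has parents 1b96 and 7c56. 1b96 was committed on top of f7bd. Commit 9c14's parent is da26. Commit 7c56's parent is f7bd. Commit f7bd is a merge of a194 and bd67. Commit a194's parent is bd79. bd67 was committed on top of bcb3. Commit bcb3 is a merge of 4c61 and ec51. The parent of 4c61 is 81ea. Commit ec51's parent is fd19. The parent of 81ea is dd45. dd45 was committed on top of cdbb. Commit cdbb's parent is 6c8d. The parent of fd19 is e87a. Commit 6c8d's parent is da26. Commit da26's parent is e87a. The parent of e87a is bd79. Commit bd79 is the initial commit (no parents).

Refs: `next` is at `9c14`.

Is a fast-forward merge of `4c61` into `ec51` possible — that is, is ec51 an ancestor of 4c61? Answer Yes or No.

A fast-forward from ec51 to 4c61 is possible iff ec51 is an ancestor of 4c61.
Ancestors of 4c61: {4c61, 6c8d, 81ea, bd79, cdbb, da26, dd45, e87a}.
ec51 is not among them, so fast-forward is not possible.

No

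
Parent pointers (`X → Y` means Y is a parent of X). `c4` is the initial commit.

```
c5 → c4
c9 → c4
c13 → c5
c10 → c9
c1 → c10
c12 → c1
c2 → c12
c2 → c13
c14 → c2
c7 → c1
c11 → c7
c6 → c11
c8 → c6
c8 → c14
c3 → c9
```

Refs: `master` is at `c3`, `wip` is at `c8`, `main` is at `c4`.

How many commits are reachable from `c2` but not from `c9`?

6

Reachable from c2: {c1, c10, c12, c13, c2, c4, c5, c9}.
Reachable from c9: {c4, c9}.
In c2's history but not c9's: {c1, c10, c12, c13, c2, c5} — 6 commits.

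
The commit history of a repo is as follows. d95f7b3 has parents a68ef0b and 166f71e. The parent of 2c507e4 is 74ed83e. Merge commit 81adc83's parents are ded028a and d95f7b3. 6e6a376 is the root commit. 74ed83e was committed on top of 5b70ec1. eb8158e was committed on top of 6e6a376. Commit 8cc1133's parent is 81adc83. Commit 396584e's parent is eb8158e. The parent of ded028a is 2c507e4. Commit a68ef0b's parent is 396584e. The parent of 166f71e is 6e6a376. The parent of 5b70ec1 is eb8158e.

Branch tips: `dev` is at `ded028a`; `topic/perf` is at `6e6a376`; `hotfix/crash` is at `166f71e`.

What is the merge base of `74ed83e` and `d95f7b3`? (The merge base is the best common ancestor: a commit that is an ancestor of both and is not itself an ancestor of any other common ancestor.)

Ancestors of 74ed83e: {5b70ec1, 6e6a376, 74ed83e, eb8158e}.
Ancestors of d95f7b3: {166f71e, 396584e, 6e6a376, a68ef0b, d95f7b3, eb8158e}.
Common ancestors: {6e6a376, eb8158e}.
Among these, eb8158e is not an ancestor of any other common ancestor — it is the merge base.

eb8158e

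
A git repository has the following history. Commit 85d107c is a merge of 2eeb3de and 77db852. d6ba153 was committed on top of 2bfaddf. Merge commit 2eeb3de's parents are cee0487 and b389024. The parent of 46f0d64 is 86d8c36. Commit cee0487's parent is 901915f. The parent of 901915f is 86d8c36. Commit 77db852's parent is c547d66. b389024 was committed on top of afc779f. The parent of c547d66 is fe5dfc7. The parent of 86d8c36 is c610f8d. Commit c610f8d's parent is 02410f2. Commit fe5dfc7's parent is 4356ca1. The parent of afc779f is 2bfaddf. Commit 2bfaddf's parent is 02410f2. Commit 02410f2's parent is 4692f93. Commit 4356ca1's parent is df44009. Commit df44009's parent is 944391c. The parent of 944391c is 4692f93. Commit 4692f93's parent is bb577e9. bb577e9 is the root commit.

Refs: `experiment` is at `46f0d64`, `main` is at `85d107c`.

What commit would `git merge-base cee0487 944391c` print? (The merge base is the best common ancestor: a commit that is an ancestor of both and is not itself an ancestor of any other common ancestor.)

4692f93

Ancestors of cee0487: {02410f2, 4692f93, 86d8c36, 901915f, bb577e9, c610f8d, cee0487}.
Ancestors of 944391c: {4692f93, 944391c, bb577e9}.
Common ancestors: {4692f93, bb577e9}.
Among these, 4692f93 is not an ancestor of any other common ancestor — it is the merge base.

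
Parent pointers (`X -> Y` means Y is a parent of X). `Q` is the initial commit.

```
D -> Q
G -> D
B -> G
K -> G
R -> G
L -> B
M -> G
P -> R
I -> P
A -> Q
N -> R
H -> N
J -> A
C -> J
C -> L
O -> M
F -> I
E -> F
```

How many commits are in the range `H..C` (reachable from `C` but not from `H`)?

5

Reachable from C: {A, B, C, D, G, J, L, Q}.
Reachable from H: {D, G, H, N, Q, R}.
In C's history but not H's: {A, B, C, J, L} — 5 commits.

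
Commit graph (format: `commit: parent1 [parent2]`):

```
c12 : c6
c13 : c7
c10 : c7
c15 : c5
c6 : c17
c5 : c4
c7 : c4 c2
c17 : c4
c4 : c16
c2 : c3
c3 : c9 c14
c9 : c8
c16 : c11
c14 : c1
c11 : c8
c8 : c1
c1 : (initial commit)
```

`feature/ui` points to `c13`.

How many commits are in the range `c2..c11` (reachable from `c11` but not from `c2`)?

1

Reachable from c11: {c1, c11, c8}.
Reachable from c2: {c1, c14, c2, c3, c8, c9}.
In c11's history but not c2's: {c11} — 1 commit.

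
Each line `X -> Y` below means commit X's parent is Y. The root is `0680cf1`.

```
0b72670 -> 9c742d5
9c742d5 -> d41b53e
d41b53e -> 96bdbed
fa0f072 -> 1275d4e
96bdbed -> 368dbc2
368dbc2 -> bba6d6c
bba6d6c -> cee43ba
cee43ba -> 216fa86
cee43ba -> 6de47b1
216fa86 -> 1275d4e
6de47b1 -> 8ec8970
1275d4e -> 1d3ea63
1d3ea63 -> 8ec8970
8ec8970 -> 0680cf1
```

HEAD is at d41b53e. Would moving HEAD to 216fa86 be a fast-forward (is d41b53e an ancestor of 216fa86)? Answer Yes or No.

No

A fast-forward from d41b53e to 216fa86 is possible iff d41b53e is an ancestor of 216fa86.
Ancestors of 216fa86: {0680cf1, 1275d4e, 1d3ea63, 216fa86, 8ec8970}.
d41b53e is not among them, so fast-forward is not possible.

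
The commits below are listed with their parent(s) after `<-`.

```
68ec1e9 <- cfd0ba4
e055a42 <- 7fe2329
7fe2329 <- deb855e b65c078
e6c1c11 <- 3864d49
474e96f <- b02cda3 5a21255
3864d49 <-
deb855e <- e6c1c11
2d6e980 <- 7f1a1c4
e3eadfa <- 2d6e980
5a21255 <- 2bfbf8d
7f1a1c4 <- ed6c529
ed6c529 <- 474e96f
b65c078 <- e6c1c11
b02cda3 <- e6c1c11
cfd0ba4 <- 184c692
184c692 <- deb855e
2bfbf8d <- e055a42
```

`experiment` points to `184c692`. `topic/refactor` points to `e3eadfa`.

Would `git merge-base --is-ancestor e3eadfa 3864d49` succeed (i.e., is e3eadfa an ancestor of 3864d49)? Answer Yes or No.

Ancestors of 3864d49: {3864d49}.
e3eadfa is not in that set, so it is not an ancestor of 3864d49.

No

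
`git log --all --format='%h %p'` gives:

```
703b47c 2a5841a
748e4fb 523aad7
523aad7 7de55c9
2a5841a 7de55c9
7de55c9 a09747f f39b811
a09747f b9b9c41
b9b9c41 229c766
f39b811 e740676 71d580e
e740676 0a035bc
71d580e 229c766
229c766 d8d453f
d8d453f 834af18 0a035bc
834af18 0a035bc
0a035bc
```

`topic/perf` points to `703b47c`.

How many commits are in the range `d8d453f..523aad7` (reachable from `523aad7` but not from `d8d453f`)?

Reachable from 523aad7: {0a035bc, 229c766, 523aad7, 71d580e, 7de55c9, 834af18, a09747f, b9b9c41, d8d453f, e740676, f39b811}.
Reachable from d8d453f: {0a035bc, 834af18, d8d453f}.
In 523aad7's history but not d8d453f's: {229c766, 523aad7, 71d580e, 7de55c9, a09747f, b9b9c41, e740676, f39b811} — 8 commits.

8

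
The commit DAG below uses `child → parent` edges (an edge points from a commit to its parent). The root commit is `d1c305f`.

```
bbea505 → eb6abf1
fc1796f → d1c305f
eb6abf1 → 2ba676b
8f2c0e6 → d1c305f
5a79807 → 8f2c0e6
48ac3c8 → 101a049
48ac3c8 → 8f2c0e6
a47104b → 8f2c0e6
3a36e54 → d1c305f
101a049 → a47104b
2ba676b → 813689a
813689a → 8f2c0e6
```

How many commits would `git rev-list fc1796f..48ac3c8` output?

Reachable from 48ac3c8: {101a049, 48ac3c8, 8f2c0e6, a47104b, d1c305f}.
Reachable from fc1796f: {d1c305f, fc1796f}.
In 48ac3c8's history but not fc1796f's: {101a049, 48ac3c8, 8f2c0e6, a47104b} — 4 commits.

4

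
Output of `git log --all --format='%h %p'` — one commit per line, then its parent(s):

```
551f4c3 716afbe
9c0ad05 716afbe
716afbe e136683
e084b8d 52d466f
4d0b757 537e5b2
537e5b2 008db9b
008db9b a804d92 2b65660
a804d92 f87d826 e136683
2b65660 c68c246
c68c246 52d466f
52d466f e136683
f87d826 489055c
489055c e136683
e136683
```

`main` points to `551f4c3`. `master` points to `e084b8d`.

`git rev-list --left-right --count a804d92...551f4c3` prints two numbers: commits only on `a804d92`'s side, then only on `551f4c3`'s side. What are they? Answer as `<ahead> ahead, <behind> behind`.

3 ahead, 2 behind

Reachable from a804d92: {489055c, a804d92, e136683, f87d826}.
Reachable from 551f4c3: {551f4c3, 716afbe, e136683}.
Only in a804d92's history (ahead): {489055c, a804d92, f87d826} — 3.
Only in 551f4c3's history (behind): {551f4c3, 716afbe} — 2.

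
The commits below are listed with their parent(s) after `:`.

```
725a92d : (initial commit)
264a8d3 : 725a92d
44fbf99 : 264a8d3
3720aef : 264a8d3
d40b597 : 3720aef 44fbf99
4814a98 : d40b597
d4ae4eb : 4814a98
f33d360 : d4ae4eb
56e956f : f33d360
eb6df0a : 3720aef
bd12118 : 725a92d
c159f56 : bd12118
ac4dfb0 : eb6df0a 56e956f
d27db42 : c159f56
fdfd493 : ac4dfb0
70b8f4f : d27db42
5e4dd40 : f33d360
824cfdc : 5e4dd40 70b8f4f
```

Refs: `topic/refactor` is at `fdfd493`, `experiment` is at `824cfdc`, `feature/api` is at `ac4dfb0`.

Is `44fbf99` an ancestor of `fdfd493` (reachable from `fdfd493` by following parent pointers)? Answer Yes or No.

Yes

Ancestors of fdfd493 (commits reachable by following parents): {264a8d3, 3720aef, 44fbf99, 4814a98, 56e956f, 725a92d, ac4dfb0, d40b597, d4ae4eb, eb6df0a, f33d360, fdfd493}.
44fbf99 is in that set, so it is an ancestor of fdfd493.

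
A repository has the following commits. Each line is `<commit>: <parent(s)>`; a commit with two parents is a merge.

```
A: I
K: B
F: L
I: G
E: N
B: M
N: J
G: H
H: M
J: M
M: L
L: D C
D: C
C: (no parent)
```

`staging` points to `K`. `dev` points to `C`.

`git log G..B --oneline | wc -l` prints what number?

Reachable from B: {B, C, D, L, M}.
Reachable from G: {C, D, G, H, L, M}.
In B's history but not G's: {B} — 1 commit.

1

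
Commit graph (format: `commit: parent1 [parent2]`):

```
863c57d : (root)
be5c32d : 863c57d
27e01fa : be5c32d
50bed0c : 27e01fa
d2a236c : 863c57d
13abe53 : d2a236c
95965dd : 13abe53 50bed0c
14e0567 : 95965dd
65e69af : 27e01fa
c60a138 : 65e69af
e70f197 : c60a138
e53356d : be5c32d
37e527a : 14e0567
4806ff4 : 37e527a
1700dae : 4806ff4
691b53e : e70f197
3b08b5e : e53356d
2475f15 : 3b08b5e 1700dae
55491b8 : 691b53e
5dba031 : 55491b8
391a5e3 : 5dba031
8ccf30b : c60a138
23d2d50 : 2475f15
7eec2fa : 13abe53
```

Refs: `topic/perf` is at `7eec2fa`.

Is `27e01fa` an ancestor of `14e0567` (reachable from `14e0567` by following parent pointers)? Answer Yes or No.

Yes

Ancestors of 14e0567 (commits reachable by following parents): {13abe53, 14e0567, 27e01fa, 50bed0c, 863c57d, 95965dd, be5c32d, d2a236c}.
27e01fa is in that set, so it is an ancestor of 14e0567.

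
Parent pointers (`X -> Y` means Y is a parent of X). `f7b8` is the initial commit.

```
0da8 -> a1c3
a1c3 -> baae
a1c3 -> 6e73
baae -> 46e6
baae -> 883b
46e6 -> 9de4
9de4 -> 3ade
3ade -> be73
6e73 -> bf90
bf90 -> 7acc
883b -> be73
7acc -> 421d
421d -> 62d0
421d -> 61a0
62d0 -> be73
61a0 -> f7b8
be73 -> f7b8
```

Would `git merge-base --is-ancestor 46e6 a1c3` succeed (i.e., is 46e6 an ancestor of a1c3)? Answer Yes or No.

Yes

Ancestors of a1c3 (commits reachable by following parents): {3ade, 421d, 46e6, 61a0, 62d0, 6e73, 7acc, 883b, 9de4, a1c3, baae, be73, bf90, f7b8}.
46e6 is in that set, so it is an ancestor of a1c3.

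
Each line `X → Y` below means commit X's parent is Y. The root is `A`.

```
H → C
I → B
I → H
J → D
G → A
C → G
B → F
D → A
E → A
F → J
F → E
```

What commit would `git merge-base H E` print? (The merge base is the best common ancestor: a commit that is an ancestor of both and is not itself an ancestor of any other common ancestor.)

A

Ancestors of H: {A, C, G, H}.
Ancestors of E: {A, E}.
Common ancestors: {A}.
The only common ancestor is A, so it is the merge base.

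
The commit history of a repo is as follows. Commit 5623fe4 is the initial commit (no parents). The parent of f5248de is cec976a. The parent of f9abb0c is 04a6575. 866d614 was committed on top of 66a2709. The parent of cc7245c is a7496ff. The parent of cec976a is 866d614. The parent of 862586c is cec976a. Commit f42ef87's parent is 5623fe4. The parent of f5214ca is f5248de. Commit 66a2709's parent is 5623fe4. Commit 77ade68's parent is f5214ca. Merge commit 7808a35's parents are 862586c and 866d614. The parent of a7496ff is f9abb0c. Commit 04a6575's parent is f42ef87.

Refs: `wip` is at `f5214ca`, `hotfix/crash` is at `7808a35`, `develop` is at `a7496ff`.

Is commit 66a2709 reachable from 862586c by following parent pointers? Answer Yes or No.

Ancestors of 862586c (commits reachable by following parents): {5623fe4, 66a2709, 862586c, 866d614, cec976a}.
66a2709 is in that set, so it is an ancestor of 862586c.

Yes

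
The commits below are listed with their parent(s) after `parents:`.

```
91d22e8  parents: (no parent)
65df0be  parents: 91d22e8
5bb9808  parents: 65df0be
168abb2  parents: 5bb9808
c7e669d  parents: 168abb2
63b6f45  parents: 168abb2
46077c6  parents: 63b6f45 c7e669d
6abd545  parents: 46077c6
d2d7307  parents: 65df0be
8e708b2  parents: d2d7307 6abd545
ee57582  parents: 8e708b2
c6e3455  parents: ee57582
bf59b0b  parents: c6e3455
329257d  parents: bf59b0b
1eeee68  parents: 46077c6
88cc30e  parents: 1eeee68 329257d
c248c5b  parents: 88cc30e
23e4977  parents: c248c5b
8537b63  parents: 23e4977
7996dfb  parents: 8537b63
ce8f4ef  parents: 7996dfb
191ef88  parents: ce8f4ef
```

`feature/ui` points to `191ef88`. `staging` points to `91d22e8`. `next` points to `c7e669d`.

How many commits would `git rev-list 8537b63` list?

Walking parent pointers from 8537b63: reachable set = {168abb2, 1eeee68, 23e4977, 329257d, 46077c6, 5bb9808, 63b6f45, 65df0be, 6abd545, 8537b63, 88cc30e, 8e708b2, 91d22e8, bf59b0b, c248c5b, c6e3455, c7e669d, d2d7307, ee57582}.
That is 19 commits.

19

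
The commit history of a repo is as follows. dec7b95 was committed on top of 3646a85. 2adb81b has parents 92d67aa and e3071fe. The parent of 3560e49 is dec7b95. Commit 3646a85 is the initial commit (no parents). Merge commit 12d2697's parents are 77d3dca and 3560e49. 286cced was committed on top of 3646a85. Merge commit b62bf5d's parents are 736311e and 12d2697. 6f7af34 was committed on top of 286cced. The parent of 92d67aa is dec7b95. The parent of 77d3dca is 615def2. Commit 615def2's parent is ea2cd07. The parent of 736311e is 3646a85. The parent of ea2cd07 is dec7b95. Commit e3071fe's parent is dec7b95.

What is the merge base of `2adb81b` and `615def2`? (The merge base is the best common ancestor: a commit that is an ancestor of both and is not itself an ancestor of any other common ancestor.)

Ancestors of 2adb81b: {2adb81b, 3646a85, 92d67aa, dec7b95, e3071fe}.
Ancestors of 615def2: {3646a85, 615def2, dec7b95, ea2cd07}.
Common ancestors: {3646a85, dec7b95}.
Among these, dec7b95 is not an ancestor of any other common ancestor — it is the merge base.

dec7b95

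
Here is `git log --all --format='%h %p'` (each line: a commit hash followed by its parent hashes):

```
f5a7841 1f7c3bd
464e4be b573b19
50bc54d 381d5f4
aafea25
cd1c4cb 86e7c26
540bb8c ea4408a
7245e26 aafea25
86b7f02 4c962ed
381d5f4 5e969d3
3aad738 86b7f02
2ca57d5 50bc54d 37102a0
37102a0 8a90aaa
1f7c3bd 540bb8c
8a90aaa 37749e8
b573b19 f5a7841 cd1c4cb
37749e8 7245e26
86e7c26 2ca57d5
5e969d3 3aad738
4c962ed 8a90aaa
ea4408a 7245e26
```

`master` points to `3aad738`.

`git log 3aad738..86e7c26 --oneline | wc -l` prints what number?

6

Reachable from 86e7c26: {2ca57d5, 37102a0, 37749e8, 381d5f4, 3aad738, 4c962ed, 50bc54d, 5e969d3, 7245e26, 86b7f02, 86e7c26, 8a90aaa, aafea25}.
Reachable from 3aad738: {37749e8, 3aad738, 4c962ed, 7245e26, 86b7f02, 8a90aaa, aafea25}.
In 86e7c26's history but not 3aad738's: {2ca57d5, 37102a0, 381d5f4, 50bc54d, 5e969d3, 86e7c26} — 6 commits.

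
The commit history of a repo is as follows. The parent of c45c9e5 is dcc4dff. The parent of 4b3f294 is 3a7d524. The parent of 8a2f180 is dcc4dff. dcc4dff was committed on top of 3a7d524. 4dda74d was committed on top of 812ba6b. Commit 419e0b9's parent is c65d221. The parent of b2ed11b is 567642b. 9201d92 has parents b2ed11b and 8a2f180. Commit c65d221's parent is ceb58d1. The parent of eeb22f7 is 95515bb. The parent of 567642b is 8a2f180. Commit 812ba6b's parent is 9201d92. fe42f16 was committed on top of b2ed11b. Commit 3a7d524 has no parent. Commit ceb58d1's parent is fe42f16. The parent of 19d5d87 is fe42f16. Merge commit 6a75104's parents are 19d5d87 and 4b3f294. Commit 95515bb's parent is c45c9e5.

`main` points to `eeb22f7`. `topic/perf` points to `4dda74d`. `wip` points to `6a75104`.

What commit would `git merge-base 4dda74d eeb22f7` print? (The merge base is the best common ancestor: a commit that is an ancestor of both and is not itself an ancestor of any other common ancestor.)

dcc4dff

Ancestors of 4dda74d: {3a7d524, 4dda74d, 567642b, 812ba6b, 8a2f180, 9201d92, b2ed11b, dcc4dff}.
Ancestors of eeb22f7: {3a7d524, 95515bb, c45c9e5, dcc4dff, eeb22f7}.
Common ancestors: {3a7d524, dcc4dff}.
Among these, dcc4dff is not an ancestor of any other common ancestor — it is the merge base.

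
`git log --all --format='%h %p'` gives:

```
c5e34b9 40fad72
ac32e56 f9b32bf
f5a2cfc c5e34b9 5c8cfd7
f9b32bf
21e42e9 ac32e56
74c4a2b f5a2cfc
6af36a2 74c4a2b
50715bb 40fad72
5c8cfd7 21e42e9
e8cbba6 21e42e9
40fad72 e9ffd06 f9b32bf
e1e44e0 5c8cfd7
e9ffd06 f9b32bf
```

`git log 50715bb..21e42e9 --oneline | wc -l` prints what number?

Reachable from 21e42e9: {21e42e9, ac32e56, f9b32bf}.
Reachable from 50715bb: {40fad72, 50715bb, e9ffd06, f9b32bf}.
In 21e42e9's history but not 50715bb's: {21e42e9, ac32e56} — 2 commits.

2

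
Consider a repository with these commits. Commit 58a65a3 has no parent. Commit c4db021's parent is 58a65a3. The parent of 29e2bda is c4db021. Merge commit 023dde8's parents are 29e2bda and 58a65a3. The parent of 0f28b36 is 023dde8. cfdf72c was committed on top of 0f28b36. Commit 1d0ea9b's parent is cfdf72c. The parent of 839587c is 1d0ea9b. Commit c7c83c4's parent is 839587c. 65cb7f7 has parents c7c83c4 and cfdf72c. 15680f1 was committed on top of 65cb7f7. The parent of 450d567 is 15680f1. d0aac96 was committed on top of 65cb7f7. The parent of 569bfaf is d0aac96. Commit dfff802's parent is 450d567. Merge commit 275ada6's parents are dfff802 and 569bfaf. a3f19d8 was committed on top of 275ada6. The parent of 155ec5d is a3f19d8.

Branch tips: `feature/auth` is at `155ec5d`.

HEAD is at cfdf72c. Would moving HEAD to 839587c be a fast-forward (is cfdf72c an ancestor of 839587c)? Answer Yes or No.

A fast-forward from cfdf72c to 839587c is possible iff cfdf72c is an ancestor of 839587c.
Ancestors of 839587c: {023dde8, 0f28b36, 1d0ea9b, 29e2bda, 58a65a3, 839587c, c4db021, cfdf72c}.
cfdf72c is among them, so fast-forward is possible.

Yes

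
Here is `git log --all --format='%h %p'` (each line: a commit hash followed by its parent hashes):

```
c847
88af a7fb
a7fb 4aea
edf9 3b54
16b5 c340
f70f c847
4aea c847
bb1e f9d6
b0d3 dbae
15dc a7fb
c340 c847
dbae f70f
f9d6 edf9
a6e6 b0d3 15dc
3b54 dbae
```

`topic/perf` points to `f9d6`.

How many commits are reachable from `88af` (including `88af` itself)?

Walking parent pointers from 88af: reachable set = {4aea, 88af, a7fb, c847}.
That is 4 commits.

4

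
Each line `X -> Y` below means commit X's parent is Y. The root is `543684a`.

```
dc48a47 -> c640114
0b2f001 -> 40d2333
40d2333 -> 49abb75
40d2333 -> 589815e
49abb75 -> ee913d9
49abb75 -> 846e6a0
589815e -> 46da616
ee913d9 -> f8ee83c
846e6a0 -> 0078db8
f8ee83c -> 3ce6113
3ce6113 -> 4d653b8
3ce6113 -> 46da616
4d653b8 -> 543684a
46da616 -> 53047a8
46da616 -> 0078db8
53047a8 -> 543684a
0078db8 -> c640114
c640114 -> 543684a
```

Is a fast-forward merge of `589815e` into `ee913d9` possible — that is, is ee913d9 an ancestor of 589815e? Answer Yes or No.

A fast-forward from ee913d9 to 589815e is possible iff ee913d9 is an ancestor of 589815e.
Ancestors of 589815e: {0078db8, 46da616, 53047a8, 543684a, 589815e, c640114}.
ee913d9 is not among them, so fast-forward is not possible.

No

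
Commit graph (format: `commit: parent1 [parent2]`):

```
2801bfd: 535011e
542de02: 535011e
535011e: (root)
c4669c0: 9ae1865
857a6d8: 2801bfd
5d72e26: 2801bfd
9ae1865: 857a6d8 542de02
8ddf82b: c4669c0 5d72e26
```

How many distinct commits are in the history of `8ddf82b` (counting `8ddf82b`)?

Walking parent pointers from 8ddf82b: reachable set = {2801bfd, 535011e, 542de02, 5d72e26, 857a6d8, 8ddf82b, 9ae1865, c4669c0}.
That is 8 commits.

8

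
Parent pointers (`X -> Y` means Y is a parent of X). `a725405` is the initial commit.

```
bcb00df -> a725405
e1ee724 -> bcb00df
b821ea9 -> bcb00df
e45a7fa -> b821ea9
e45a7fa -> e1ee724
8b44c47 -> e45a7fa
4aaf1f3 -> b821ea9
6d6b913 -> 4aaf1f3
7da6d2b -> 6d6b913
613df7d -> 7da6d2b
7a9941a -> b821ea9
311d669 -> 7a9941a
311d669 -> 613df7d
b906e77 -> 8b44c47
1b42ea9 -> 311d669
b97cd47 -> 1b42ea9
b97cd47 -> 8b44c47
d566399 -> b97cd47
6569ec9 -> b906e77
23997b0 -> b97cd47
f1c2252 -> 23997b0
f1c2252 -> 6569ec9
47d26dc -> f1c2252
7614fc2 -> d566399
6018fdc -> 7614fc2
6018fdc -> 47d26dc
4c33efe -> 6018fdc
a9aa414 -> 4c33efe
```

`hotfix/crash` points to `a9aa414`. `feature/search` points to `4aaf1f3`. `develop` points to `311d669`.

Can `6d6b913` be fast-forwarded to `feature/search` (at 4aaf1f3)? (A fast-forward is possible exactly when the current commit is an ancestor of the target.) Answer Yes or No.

No

A fast-forward from 6d6b913 to 4aaf1f3 is possible iff 6d6b913 is an ancestor of 4aaf1f3.
Ancestors of 4aaf1f3: {4aaf1f3, a725405, b821ea9, bcb00df}.
6d6b913 is not among them, so fast-forward is not possible.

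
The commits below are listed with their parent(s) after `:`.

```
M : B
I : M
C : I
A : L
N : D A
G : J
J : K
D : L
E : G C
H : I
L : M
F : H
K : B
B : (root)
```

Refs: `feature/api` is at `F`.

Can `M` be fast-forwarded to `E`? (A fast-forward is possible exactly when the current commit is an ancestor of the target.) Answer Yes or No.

A fast-forward from M to E is possible iff M is an ancestor of E.
Ancestors of E: {B, C, E, G, I, J, K, M}.
M is among them, so fast-forward is possible.

Yes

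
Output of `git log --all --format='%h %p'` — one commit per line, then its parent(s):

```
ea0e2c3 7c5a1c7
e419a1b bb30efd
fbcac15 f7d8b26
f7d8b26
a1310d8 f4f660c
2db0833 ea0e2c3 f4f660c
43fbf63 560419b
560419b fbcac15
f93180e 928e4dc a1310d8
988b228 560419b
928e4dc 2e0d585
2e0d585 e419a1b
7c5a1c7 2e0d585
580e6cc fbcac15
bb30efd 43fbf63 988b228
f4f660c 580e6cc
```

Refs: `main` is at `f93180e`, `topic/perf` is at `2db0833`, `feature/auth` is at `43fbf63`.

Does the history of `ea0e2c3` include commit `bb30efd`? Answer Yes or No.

Yes

Ancestors of ea0e2c3 (commits reachable by following parents): {2e0d585, 43fbf63, 560419b, 7c5a1c7, 988b228, bb30efd, e419a1b, ea0e2c3, f7d8b26, fbcac15}.
bb30efd is in that set, so it is an ancestor of ea0e2c3.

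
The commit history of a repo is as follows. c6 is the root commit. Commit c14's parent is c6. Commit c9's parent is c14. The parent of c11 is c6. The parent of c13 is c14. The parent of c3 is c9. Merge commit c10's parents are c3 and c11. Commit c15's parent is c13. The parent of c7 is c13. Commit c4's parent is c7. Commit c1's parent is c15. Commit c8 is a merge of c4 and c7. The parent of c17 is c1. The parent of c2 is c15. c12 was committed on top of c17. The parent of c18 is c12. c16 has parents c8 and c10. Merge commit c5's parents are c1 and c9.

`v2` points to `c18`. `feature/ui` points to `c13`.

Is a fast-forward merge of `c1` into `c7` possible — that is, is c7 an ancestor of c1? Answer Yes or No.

A fast-forward from c7 to c1 is possible iff c7 is an ancestor of c1.
Ancestors of c1: {c1, c13, c14, c15, c6}.
c7 is not among them, so fast-forward is not possible.

No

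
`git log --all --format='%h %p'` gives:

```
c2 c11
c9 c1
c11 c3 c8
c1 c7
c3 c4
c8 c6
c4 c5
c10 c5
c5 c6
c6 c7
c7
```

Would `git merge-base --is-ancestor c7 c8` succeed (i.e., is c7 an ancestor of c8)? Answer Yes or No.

Ancestors of c8 (commits reachable by following parents): {c6, c7, c8}.
c7 is in that set, so it is an ancestor of c8.

Yes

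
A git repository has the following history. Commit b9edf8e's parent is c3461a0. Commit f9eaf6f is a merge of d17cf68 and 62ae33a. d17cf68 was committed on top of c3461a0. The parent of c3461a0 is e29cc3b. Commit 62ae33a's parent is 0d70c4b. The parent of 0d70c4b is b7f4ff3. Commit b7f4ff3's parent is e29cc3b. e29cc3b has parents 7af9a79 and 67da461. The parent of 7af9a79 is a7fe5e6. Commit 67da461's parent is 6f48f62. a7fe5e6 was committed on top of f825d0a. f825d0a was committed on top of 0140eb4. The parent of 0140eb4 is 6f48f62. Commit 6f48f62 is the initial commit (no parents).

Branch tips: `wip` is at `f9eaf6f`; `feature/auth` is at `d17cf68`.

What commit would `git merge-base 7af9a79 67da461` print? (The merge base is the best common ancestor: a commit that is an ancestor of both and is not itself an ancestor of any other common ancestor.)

6f48f62

Ancestors of 7af9a79: {0140eb4, 6f48f62, 7af9a79, a7fe5e6, f825d0a}.
Ancestors of 67da461: {67da461, 6f48f62}.
Common ancestors: {6f48f62}.
The only common ancestor is 6f48f62, so it is the merge base.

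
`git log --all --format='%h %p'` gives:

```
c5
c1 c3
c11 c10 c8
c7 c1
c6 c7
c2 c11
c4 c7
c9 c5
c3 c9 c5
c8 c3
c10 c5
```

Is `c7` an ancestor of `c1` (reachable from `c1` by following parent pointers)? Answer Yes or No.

Ancestors of c1: {c1, c3, c5, c9}.
c7 is not in that set, so it is not an ancestor of c1.

No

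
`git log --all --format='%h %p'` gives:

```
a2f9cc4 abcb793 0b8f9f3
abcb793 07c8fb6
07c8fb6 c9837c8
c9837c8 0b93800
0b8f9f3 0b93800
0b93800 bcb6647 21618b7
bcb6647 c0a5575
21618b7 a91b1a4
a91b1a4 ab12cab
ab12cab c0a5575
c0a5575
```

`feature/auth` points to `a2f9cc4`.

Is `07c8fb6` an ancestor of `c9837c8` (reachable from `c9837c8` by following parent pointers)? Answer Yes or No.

No

Ancestors of c9837c8: {0b93800, 21618b7, a91b1a4, ab12cab, bcb6647, c0a5575, c9837c8}.
07c8fb6 is not in that set, so it is not an ancestor of c9837c8.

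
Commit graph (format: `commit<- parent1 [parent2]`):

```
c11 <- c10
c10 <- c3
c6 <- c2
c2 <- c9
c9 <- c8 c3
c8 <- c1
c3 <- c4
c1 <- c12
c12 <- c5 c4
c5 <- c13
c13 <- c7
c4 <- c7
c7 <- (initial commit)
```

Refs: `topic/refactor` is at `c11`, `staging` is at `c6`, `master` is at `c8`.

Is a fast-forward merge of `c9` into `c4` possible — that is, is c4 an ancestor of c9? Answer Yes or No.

Yes

A fast-forward from c4 to c9 is possible iff c4 is an ancestor of c9.
Ancestors of c9: {c1, c12, c13, c3, c4, c5, c7, c8, c9}.
c4 is among them, so fast-forward is possible.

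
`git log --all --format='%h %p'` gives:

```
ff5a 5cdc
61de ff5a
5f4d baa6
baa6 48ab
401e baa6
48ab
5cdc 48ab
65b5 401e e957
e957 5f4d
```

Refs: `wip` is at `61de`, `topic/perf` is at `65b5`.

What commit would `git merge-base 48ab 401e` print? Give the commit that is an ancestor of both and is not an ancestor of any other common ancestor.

Ancestors of 48ab: {48ab}.
Ancestors of 401e: {401e, 48ab, baa6}.
Common ancestors: {48ab}.
The only common ancestor is 48ab, so it is the merge base.

48ab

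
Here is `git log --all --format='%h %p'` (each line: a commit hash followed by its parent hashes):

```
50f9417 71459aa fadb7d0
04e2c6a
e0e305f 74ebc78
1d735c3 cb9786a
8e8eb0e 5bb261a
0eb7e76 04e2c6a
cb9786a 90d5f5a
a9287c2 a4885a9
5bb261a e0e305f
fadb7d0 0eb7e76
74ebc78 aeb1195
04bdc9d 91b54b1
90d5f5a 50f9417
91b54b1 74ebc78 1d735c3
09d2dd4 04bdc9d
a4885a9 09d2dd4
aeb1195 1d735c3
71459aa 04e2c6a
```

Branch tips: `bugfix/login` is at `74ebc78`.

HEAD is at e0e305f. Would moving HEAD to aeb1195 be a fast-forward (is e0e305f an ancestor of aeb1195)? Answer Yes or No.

No

A fast-forward from e0e305f to aeb1195 is possible iff e0e305f is an ancestor of aeb1195.
Ancestors of aeb1195: {04e2c6a, 0eb7e76, 1d735c3, 50f9417, 71459aa, 90d5f5a, aeb1195, cb9786a, fadb7d0}.
e0e305f is not among them, so fast-forward is not possible.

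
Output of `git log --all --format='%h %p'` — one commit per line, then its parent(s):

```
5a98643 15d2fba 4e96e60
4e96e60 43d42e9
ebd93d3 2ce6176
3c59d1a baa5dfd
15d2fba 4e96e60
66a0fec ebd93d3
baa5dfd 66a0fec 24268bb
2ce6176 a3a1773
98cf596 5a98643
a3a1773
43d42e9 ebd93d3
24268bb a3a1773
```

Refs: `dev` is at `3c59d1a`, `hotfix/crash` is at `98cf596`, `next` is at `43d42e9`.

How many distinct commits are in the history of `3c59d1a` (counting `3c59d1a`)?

7

Walking parent pointers from 3c59d1a: reachable set = {24268bb, 2ce6176, 3c59d1a, 66a0fec, a3a1773, baa5dfd, ebd93d3}.
That is 7 commits.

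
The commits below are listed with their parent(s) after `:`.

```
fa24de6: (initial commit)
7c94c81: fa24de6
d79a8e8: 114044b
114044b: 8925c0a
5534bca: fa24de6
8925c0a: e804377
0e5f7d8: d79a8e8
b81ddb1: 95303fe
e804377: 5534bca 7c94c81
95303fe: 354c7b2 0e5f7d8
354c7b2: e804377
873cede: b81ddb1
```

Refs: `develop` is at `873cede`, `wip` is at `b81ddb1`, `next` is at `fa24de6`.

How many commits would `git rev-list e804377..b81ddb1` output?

Reachable from b81ddb1: {0e5f7d8, 114044b, 354c7b2, 5534bca, 7c94c81, 8925c0a, 95303fe, b81ddb1, d79a8e8, e804377, fa24de6}.
Reachable from e804377: {5534bca, 7c94c81, e804377, fa24de6}.
In b81ddb1's history but not e804377's: {0e5f7d8, 114044b, 354c7b2, 8925c0a, 95303fe, b81ddb1, d79a8e8} — 7 commits.

7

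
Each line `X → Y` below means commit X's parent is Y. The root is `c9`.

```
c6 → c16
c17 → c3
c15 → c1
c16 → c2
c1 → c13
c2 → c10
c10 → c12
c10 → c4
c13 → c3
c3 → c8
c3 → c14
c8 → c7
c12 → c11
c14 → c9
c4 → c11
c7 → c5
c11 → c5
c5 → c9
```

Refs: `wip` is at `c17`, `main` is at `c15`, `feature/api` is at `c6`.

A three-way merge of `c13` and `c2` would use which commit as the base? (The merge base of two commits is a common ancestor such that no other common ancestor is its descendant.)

Ancestors of c13: {c13, c14, c3, c5, c7, c8, c9}.
Ancestors of c2: {c10, c11, c12, c2, c4, c5, c9}.
Common ancestors: {c5, c9}.
Among these, c5 is not an ancestor of any other common ancestor — it is the merge base.

c5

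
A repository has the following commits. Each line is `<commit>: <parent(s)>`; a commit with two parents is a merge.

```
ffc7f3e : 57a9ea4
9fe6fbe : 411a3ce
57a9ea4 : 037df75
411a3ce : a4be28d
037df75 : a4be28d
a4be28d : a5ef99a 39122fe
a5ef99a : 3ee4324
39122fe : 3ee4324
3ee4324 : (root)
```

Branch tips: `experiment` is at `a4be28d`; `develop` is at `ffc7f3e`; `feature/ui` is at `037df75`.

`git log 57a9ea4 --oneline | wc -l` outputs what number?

6

Walking parent pointers from 57a9ea4: reachable set = {037df75, 39122fe, 3ee4324, 57a9ea4, a4be28d, a5ef99a}.
That is 6 commits.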